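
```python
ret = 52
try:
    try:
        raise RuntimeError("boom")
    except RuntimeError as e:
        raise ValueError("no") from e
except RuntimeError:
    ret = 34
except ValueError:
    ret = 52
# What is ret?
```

Step-by-step execution trace:
1. Inner try raises RuntimeError; inner `except RuntimeError as e` catches it.
2. `raise ValueError(...) from e` raises ValueError (RuntimeError is attached as __cause__, but only ValueError is active).
3. Outer `except RuntimeError` does not match ValueError; skipped.
4. Outer `except ValueError` matches → ret = 52.
Result: 52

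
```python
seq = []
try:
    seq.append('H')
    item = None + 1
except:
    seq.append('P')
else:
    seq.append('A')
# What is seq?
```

Step-by-step execution trace:
1. try: `seq.append('H')` → seq = ['H'].
2. `item = None + 1` raises TypeError.
3. bare `except` matches → `seq.append('P')` → seq = ['H', 'P'].
4. `else` is skipped (an exception was raised).
Result: ['H', 'P']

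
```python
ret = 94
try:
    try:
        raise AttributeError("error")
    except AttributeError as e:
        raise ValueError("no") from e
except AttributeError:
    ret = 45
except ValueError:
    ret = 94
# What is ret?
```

Step-by-step execution trace:
1. Inner try raises AttributeError; inner `except AttributeError as e` catches it.
2. `raise ValueError(...) from e` raises ValueError (AttributeError is attached as __cause__, but only ValueError is active).
3. Outer `except AttributeError` does not match ValueError; skipped.
4. Outer `except ValueError` matches → ret = 94.
Result: 94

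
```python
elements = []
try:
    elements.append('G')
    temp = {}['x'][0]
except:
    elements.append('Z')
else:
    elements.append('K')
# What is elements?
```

Step-by-step execution trace:
1. try: `elements.append('G')` → elements = ['G'].
2. `temp = {}['x'][0]` raises KeyError.
3. bare `except` matches → `elements.append('Z')` → elements = ['G', 'Z'].
4. `else` is skipped (an exception was raised).
Result: ['G', 'Z']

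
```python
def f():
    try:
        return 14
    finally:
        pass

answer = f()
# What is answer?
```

Step-by-step execution trace:
1. `f()` enters try: `return 14` sets pending return value 14.
2. Before returning, `finally: pass` runs (no effect).
3. f() returns 14 → answer = 14.
Result: 14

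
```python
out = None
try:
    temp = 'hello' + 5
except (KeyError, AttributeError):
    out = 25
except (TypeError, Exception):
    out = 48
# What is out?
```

Step-by-step execution trace:
1. `temp = 'hello' + 5` raises TypeError.
2. `except (KeyError, AttributeError)` does not match TypeError; skipped.
3. `except (TypeError, Exception)` matches (TypeError is in the tuple) → out = 48.
Result: 48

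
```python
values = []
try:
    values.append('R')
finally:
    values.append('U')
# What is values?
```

Step-by-step execution trace:
1. try: `values.append('R')` → values = ['R'].
2. The try body completes without raising.
3. finally always runs: `values.append('U')` → values = ['R', 'U'].
Result: ['R', 'U']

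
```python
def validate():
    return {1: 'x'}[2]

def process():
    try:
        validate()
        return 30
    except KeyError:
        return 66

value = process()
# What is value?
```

Step-by-step execution trace:
1. `process()` calls `validate()`.
2. `validate()` evaluates `{1: 'x'}[2]`, which raises KeyError; it propagates to the caller.
3. `return 30` is not reached.
4. `except KeyError` in process matches → returns 66.
5. value = 66.
Result: 66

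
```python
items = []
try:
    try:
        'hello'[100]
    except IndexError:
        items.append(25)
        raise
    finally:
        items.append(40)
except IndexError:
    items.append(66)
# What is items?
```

Step-by-step execution trace:
1. Inner try: `'hello'[100]` raises IndexError.
2. Inner `except IndexError` matches → `items.append(25)` → items = [25].
3. bare `raise` re-raises IndexError.
4. Inner `finally` runs during unwinding: `items.append(40)` → items = [25, 40].
5. Outer `except IndexError` matches → `items.append(66)` → items = [25, 40, 66].
Result: [25, 40, 66]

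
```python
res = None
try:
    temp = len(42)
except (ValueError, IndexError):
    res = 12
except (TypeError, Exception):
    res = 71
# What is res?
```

Step-by-step execution trace:
1. `temp = len(42)` raises TypeError.
2. `except (ValueError, IndexError)` does not match TypeError; skipped.
3. `except (TypeError, Exception)` matches (TypeError is in the tuple) → res = 71.
Result: 71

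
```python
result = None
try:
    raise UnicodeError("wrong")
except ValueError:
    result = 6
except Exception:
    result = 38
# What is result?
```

Step-by-step execution trace:
1. `raise UnicodeError(...)` raises UnicodeError.
2. `except ValueError` matches (UnicodeError is a subclass of ValueError) → result = 6.
3. `except Exception` is not reached.
Result: 6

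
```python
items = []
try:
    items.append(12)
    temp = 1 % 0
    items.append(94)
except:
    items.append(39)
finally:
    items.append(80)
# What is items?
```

Step-by-step execution trace:
1. try: `items.append(12)` → items = [12].
2. `temp = 1 % 0` raises ZeroDivisionError; `items.append(94)` is not reached.
3. bare `except` matches → `items.append(39)` → items = [12, 39].
4. finally always runs: `items.append(80)` → items = [12, 39, 80].
Result: [12, 39, 80]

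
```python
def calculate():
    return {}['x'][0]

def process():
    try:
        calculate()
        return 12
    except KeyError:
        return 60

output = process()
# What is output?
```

Step-by-step execution trace:
1. `process()` calls `calculate()`.
2. `calculate()` evaluates `{}['x'][0]`, which raises KeyError; it propagates to the caller.
3. `return 12` is not reached.
4. `except KeyError` in process matches → returns 60.
5. output = 60.
Result: 60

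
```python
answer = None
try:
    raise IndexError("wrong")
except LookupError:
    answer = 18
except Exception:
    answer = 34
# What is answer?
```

Step-by-step execution trace:
1. `raise IndexError(...)` raises IndexError.
2. `except LookupError` matches (IndexError is a subclass of LookupError) → answer = 18.
3. `except Exception` is not reached.
Result: 18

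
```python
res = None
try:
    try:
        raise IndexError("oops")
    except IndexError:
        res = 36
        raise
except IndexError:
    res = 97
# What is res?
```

Step-by-step execution trace:
1. Inner try: `raise IndexError("oops")` raises IndexError.
2. Inner `except IndexError` matches → res = 36.
3. bare `raise` re-raises the same IndexError.
4. Outer `except IndexError` matches → res = 97.
Result: 97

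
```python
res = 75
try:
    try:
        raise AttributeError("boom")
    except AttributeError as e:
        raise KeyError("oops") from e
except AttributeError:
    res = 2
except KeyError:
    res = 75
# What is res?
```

Step-by-step execution trace:
1. Inner try raises AttributeError; inner `except AttributeError as e` catches it.
2. `raise KeyError(...) from e` raises KeyError (AttributeError is attached as __cause__, but only KeyError is active).
3. Outer `except AttributeError` does not match KeyError; skipped.
4. Outer `except KeyError` matches → res = 75.
Result: 75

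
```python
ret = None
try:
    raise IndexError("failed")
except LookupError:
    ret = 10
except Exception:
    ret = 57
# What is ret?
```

Step-by-step execution trace:
1. `raise IndexError(...)` raises IndexError.
2. `except LookupError` matches (IndexError is a subclass of LookupError) → ret = 10.
3. `except Exception` is not reached.
Result: 10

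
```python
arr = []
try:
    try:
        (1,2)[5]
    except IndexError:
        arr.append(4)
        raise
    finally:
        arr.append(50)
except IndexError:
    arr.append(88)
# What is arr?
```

Step-by-step execution trace:
1. Inner try: `(1,2)[5]` raises IndexError.
2. Inner `except IndexError` matches → `arr.append(4)` → arr = [4].
3. bare `raise` re-raises IndexError.
4. Inner `finally` runs during unwinding: `arr.append(50)` → arr = [4, 50].
5. Outer `except IndexError` matches → `arr.append(88)` → arr = [4, 50, 88].
Result: [4, 50, 88]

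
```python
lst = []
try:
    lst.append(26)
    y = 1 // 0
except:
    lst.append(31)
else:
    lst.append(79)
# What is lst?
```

Step-by-step execution trace:
1. try: `lst.append(26)` → lst = [26].
2. `y = 1 // 0` raises ZeroDivisionError.
3. bare `except` matches → `lst.append(31)` → lst = [26, 31].
4. `else` is skipped (an exception was raised).
Result: [26, 31]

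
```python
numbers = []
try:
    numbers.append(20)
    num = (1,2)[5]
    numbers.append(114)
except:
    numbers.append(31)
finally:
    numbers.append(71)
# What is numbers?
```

Step-by-step execution trace:
1. try: `numbers.append(20)` → numbers = [20].
2. `num = (1,2)[5]` raises IndexError; `numbers.append(114)` is not reached.
3. bare `except` matches → `numbers.append(31)` → numbers = [20, 31].
4. finally always runs: `numbers.append(71)` → numbers = [20, 31, 71].
Result: [20, 31, 71]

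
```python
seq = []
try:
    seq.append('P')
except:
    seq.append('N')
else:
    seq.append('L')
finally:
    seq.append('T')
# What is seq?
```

Step-by-step execution trace:
1. try: `seq.append('P')` → seq = ['P']. No exception raised.
2. `except` is skipped.
3. `else` runs: `seq.append('L')` → seq = ['P', 'L'].
4. `finally` always runs: `seq.append('T')` → seq = ['P', 'L', 'T'].
Result: ['P', 'L', 'T']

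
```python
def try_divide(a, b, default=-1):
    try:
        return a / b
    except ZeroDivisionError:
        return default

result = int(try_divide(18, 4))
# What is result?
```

Step-by-step execution trace:
1. `try_divide(18, 4)` enters try: `return 18 / 4` → returns 4.5. No exception raised.
2. `except ZeroDivisionError` is skipped.
3. `int(4.5)` → 4 → result = 4.
Result: 4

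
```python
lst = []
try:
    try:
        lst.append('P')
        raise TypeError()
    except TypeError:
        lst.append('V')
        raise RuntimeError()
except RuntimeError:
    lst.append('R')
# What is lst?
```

Step-by-step execution trace:
1. Inner try: `lst.append('P')` → lst = ['P'].
2. `raise TypeError()` raises TypeError.
3. Inner `except TypeError` matches → `lst.append('V')` → lst = ['P', 'V'].
4. `raise RuntimeError()` raises RuntimeError; propagates to outer try.
5. Outer `except RuntimeError` matches → `lst.append('R')` → lst = ['P', 'V', 'R'].
Result: ['P', 'V', 'R']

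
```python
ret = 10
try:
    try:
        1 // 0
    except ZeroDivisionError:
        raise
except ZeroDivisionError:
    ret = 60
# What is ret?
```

Step-by-step execution trace:
1. Inner try: `1 // 0` raises ZeroDivisionError.
2. Inner `except ZeroDivisionError` matches; bare `raise` re-raises the same ZeroDivisionError.
3. Outer `except ZeroDivisionError` matches → ret = 60.
Result: 60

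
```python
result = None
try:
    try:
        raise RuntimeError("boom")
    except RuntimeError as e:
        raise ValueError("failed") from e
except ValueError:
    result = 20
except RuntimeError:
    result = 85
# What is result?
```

Step-by-step execution trace:
1. Inner try raises RuntimeError; inner `except RuntimeError as e` catches it.
2. `raise ValueError(...) from e` raises ValueError (RuntimeError is attached as __cause__, but only ValueError is active).
3. Outer `except ValueError` matches → result = 20.
4. `except RuntimeError` is not reached.
Result: 20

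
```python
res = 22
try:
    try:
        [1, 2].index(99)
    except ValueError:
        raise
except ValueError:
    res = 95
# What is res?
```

Step-by-step execution trace:
1. Inner try: `[1, 2].index(99)` raises ValueError.
2. Inner `except ValueError` matches; bare `raise` re-raises the same ValueError.
3. Outer `except ValueError` matches → res = 95.
Result: 95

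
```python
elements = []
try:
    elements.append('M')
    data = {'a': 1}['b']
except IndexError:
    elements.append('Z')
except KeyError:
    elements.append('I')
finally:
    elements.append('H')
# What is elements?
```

Step-by-step execution trace:
1. try: `elements.append('M')` → elements = ['M'].
2. `data = {'a': 1}['b']` raises KeyError.
3. `except IndexError` does not match KeyError; skipped.
4. `except KeyError` matches → `elements.append('I')` → elements = ['M', 'I'].
5. finally always runs: `elements.append('H')` → elements = ['M', 'I', 'H'].
Result: ['M', 'I', 'H']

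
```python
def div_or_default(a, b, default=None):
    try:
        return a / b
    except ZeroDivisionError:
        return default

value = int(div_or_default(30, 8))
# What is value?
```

Step-by-step execution trace:
1. `div_or_default(30, 8)` enters try: `return 30 / 8` → returns 3.75. No exception raised.
2. `except ZeroDivisionError` is skipped.
3. `int(3.75)` → 3 → value = 3.
Result: 3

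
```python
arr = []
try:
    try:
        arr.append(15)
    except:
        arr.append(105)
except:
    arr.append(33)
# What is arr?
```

Step-by-step execution trace:
1. Inner try: `arr.append(15)` → arr = [15]. No exception raised.
2. Inner `except` is skipped.
3. Inner try completes normally; outer `except` is skipped.
Result: [15]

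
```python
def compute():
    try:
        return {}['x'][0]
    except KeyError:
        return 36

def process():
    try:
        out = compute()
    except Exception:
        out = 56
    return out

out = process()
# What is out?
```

Step-by-step execution trace:
1. `process()` calls `compute()`.
2. In compute: `{}['x'][0]` raises KeyError; `except KeyError` catches it → returns 36.
3. In process: `out = compute()` → out = 36. No exception reaches process.
4. `except Exception` is skipped; process returns 36.
5. out = 36.
Result: 36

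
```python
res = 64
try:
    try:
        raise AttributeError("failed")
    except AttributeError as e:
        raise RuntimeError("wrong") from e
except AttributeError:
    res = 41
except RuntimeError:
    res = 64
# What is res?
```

Step-by-step execution trace:
1. Inner try raises AttributeError; inner `except AttributeError as e` catches it.
2. `raise RuntimeError(...) from e` raises RuntimeError (AttributeError is attached as __cause__, but only RuntimeError is active).
3. Outer `except AttributeError` does not match RuntimeError; skipped.
4. Outer `except RuntimeError` matches → res = 64.
Result: 64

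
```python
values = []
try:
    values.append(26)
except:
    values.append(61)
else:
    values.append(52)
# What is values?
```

Step-by-step execution trace:
1. try: `values.append(26)` → values = [26]. No exception raised.
2. `except` is skipped.
3. `else` runs (try completed without exception): `values.append(52)` → values = [26, 52].
Result: [26, 52]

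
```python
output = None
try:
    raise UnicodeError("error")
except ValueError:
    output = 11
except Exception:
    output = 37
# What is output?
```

Step-by-step execution trace:
1. `raise UnicodeError(...)` raises UnicodeError.
2. `except ValueError` matches (UnicodeError is a subclass of ValueError) → output = 11.
3. `except Exception` is not reached.
Result: 11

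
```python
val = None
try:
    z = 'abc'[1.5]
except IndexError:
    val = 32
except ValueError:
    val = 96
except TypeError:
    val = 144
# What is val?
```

Step-by-step execution trace:
1. `z = 'abc'[1.5]` raises TypeError.
2. `except IndexError` does not match TypeError; skipped.
3. `except ValueError` does not match TypeError; skipped.
4. `except TypeError` matches → val = 144.
Result: 144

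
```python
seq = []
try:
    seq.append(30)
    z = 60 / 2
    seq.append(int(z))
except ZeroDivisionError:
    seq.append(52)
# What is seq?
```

Step-by-step execution trace:
1. try: `seq.append(30)` → seq = [30].
2. `z = 60 / 2` → z = 30.0. No exception raised.
3. `seq.append(int(z))` → seq = [30, 30].
4. `except ZeroDivisionError` is skipped (no exception was raised).
Result: [30, 30]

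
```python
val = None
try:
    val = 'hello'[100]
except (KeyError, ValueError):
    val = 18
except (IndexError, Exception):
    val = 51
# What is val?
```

Step-by-step execution trace:
1. `val = 'hello'[100]` raises IndexError.
2. `except (KeyError, ValueError)` does not match IndexError; skipped.
3. `except (IndexError, Exception)` matches (IndexError is in the tuple) → val = 51.
Result: 51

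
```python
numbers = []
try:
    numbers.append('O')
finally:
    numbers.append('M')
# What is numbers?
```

Step-by-step execution trace:
1. try: `numbers.append('O')` → numbers = ['O'].
2. The try body completes without raising.
3. finally always runs: `numbers.append('M')` → numbers = ['O', 'M'].
Result: ['O', 'M']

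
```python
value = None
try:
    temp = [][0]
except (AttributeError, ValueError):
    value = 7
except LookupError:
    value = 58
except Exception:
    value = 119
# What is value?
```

Step-by-step execution trace:
1. `temp = [][0]` raises IndexError.
2. `except (AttributeError, ValueError)` does not match IndexError; skipped.
3. `except LookupError` matches (IndexError is a subclass of LookupError) → value = 58.
4. `except Exception` is not reached.
Result: 58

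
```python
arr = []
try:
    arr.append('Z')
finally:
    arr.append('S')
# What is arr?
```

Step-by-step execution trace:
1. try: `arr.append('Z')` → arr = ['Z'].
2. The try body completes without raising.
3. finally always runs: `arr.append('S')` → arr = ['Z', 'S'].
Result: ['Z', 'S']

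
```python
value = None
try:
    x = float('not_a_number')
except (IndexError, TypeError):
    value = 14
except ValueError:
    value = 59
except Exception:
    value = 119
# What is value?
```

Step-by-step execution trace:
1. `x = float('not_a_number')` raises ValueError.
2. `except (IndexError, TypeError)` does not match ValueError; skipped.
3. `except ValueError` matches (exact type match) → value = 59.
4. `except Exception` is not reached.
Result: 59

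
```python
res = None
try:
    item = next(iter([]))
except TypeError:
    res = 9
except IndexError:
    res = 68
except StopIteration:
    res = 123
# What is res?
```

Step-by-step execution trace:
1. `item = next(iter([]))` raises StopIteration.
2. `except TypeError` does not match StopIteration; skipped.
3. `except IndexError` does not match StopIteration; skipped.
4. `except StopIteration` matches → res = 123.
Result: 123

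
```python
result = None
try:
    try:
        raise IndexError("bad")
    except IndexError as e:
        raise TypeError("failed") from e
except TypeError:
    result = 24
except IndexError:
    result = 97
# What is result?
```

Step-by-step execution trace:
1. Inner try raises IndexError; inner `except IndexError as e` catches it.
2. `raise TypeError(...) from e` raises TypeError (IndexError is attached as __cause__, but only TypeError is active).
3. Outer `except TypeError` matches → result = 24.
4. `except IndexError` is not reached.
Result: 24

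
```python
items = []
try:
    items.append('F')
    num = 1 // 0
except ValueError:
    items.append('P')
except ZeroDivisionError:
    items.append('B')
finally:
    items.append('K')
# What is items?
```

Step-by-step execution trace:
1. try: `items.append('F')` → items = ['F'].
2. `num = 1 // 0` raises ZeroDivisionError.
3. `except ValueError` does not match ZeroDivisionError; skipped.
4. `except ZeroDivisionError` matches → `items.append('B')` → items = ['F', 'B'].
5. finally always runs: `items.append('K')` → items = ['F', 'B', 'K'].
Result: ['F', 'B', 'K']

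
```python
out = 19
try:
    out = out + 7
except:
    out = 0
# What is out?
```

Step-by-step execution trace:
1. out starts at 19.
2. try: `out = out + 7` → out = 26. No exception raised.
3. `except` is skipped.
Result: 26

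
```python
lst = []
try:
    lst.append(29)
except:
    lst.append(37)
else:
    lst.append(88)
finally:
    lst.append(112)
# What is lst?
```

Step-by-step execution trace:
1. try: `lst.append(29)` → lst = [29]. No exception raised.
2. `except` is skipped.
3. `else` runs: `lst.append(88)` → lst = [29, 88].
4. `finally` always runs: `lst.append(112)` → lst = [29, 88, 112].
Result: [29, 88, 112]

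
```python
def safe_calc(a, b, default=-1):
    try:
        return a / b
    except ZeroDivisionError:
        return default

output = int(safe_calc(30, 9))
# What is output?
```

Step-by-step execution trace:
1. `safe_calc(30, 9)` enters try: `return 30 / 9` → returns 3.3333333333333335. No exception raised.
2. `except ZeroDivisionError` is skipped.
3. `int(3.3333333333333335)` → 3 → output = 3.
Result: 3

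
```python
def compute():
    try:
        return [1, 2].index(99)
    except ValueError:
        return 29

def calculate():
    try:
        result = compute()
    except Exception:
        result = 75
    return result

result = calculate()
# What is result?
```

Step-by-step execution trace:
1. `calculate()` calls `compute()`.
2. In compute: `[1, 2].index(99)` raises ValueError; `except ValueError` catches it → returns 29.
3. In calculate: `result = compute()` → result = 29. No exception reaches calculate.
4. `except Exception` is skipped; calculate returns 29.
5. result = 29.
Result: 29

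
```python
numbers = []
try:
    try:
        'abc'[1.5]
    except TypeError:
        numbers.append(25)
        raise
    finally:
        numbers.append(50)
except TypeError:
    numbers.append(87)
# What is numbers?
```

Step-by-step execution trace:
1. Inner try: `'abc'[1.5]` raises TypeError.
2. Inner `except TypeError` matches → `numbers.append(25)` → numbers = [25].
3. bare `raise` re-raises TypeError.
4. Inner `finally` runs during unwinding: `numbers.append(50)` → numbers = [25, 50].
5. Outer `except TypeError` matches → `numbers.append(87)` → numbers = [25, 50, 87].
Result: [25, 50, 87]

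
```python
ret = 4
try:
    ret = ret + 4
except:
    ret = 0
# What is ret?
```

Step-by-step execution trace:
1. ret starts at 4.
2. try: `ret = ret + 4` → ret = 8. No exception raised.
3. `except` is skipped.
Result: 8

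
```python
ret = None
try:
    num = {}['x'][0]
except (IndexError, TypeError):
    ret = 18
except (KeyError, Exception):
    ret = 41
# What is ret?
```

Step-by-step execution trace:
1. `num = {}['x'][0]` raises KeyError.
2. `except (IndexError, TypeError)` does not match KeyError; skipped.
3. `except (KeyError, Exception)` matches (KeyError is in the tuple) → ret = 41.
Result: 41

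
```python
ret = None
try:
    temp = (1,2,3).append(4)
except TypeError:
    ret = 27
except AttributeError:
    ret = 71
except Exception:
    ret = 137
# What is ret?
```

Step-by-step execution trace:
1. `temp = (1,2,3).append(4)` raises AttributeError.
2. `except TypeError` does not match AttributeError; skipped.
3. `except AttributeError` matches → ret = 71.
4. Remaining except clauses are skipped.
Result: 71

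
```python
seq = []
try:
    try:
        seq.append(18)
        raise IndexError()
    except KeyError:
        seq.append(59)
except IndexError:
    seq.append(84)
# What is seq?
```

Step-by-step execution trace:
1. Inner try: `seq.append(18)` → seq = [18].
2. `raise IndexError()` raises IndexError.
3. Inner `except KeyError` does not match IndexError; exception propagates to outer try.
4. Outer `except IndexError` matches → `seq.append(84)` → seq = [18, 84].
Result: [18, 84]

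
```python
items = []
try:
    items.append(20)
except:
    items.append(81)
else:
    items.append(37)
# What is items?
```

Step-by-step execution trace:
1. try: `items.append(20)` → items = [20]. No exception raised.
2. `except` is skipped.
3. `else` runs (try completed without exception): `items.append(37)` → items = [20, 37].
Result: [20, 37]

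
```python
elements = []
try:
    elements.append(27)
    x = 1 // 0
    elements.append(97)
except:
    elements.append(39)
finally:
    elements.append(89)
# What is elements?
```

Step-by-step execution trace:
1. try: `elements.append(27)` → elements = [27].
2. `x = 1 // 0` raises ZeroDivisionError; `elements.append(97)` is not reached.
3. bare `except` matches → `elements.append(39)` → elements = [27, 39].
4. finally always runs: `elements.append(89)` → elements = [27, 39, 89].
Result: [27, 39, 89]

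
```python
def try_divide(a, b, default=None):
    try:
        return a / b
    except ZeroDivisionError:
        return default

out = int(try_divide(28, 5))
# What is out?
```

Step-by-step execution trace:
1. `try_divide(28, 5)` enters try: `return 28 / 5` → returns 5.6. No exception raised.
2. `except ZeroDivisionError` is skipped.
3. `int(5.6)` → 5 → out = 5.
Result: 5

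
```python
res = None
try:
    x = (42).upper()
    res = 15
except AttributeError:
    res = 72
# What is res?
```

Step-by-step execution trace:
1. `x = (42).upper()` raises AttributeError.
2. `res = 15` is not reached.
3. `except AttributeError` matches → res = 72.
Result: 72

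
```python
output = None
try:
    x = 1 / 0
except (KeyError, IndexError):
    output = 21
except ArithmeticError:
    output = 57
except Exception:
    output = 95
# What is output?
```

Step-by-step execution trace:
1. `x = 1 / 0` raises ZeroDivisionError.
2. `except (KeyError, IndexError)` does not match ZeroDivisionError; skipped.
3. `except ArithmeticError` matches (ZeroDivisionError is a subclass of ArithmeticError) → output = 57.
4. `except Exception` is not reached.
Result: 57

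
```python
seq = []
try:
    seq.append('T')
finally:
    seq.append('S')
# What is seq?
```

Step-by-step execution trace:
1. try: `seq.append('T')` → seq = ['T'].
2. The try body completes without raising.
3. finally always runs: `seq.append('S')` → seq = ['T', 'S'].
Result: ['T', 'S']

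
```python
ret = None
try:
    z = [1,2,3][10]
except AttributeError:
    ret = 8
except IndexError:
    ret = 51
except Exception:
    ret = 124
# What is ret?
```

Step-by-step execution trace:
1. `z = [1,2,3][10]` raises IndexError.
2. `except AttributeError` does not match IndexError; skipped.
3. `except IndexError` matches → ret = 51.
4. Remaining except clauses are skipped.
Result: 51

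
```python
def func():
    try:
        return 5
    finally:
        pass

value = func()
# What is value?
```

Step-by-step execution trace:
1. `func()` enters try: `return 5` sets pending return value 5.
2. Before returning, `finally: pass` runs (no effect).
3. func() returns 5 → value = 5.
Result: 5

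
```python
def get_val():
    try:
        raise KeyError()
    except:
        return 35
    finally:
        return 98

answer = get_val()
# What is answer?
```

Step-by-step execution trace:
1. `get_val()` enters try: `raise KeyError()` raises KeyError.
2. bare `except` matches → `return 35` sets pending return value 35.
3. Before returning, `finally: return 98` runs and overrides the pending return.
4. get_val() returns 98 → answer = 98.
Result: 98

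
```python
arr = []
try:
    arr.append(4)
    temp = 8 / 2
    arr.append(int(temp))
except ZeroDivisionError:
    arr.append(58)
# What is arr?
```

Step-by-step execution trace:
1. try: `arr.append(4)` → arr = [4].
2. `temp = 8 / 2` → temp = 4.0. No exception raised.
3. `arr.append(int(temp))` → arr = [4, 4].
4. `except ZeroDivisionError` is skipped (no exception was raised).
Result: [4, 4]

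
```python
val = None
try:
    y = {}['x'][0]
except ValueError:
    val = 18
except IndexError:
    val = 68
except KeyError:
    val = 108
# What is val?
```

Step-by-step execution trace:
1. `y = {}['x'][0]` raises KeyError.
2. `except ValueError` does not match KeyError; skipped.
3. `except IndexError` does not match KeyError; skipped.
4. `except KeyError` matches → val = 108.
Result: 108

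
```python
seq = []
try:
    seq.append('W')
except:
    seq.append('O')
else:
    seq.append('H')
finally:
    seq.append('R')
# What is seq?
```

Step-by-step execution trace:
1. try: `seq.append('W')` → seq = ['W']. No exception raised.
2. `except` is skipped.
3. `else` runs: `seq.append('H')` → seq = ['W', 'H'].
4. `finally` always runs: `seq.append('R')` → seq = ['W', 'H', 'R'].
Result: ['W', 'H', 'R']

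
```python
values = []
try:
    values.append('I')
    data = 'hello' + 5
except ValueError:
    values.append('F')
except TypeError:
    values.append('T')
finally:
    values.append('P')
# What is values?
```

Step-by-step execution trace:
1. try: `values.append('I')` → values = ['I'].
2. `data = 'hello' + 5` raises TypeError.
3. `except ValueError` does not match TypeError; skipped.
4. `except TypeError` matches → `values.append('T')` → values = ['I', 'T'].
5. finally always runs: `values.append('P')` → values = ['I', 'T', 'P'].
Result: ['I', 'T', 'P']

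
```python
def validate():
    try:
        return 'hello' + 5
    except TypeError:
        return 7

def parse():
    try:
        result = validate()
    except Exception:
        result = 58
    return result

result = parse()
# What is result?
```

Step-by-step execution trace:
1. `parse()` calls `validate()`.
2. In validate: `'hello' + 5` raises TypeError; `except TypeError` catches it → returns 7.
3. In parse: `result = validate()` → result = 7. No exception reaches parse.
4. `except Exception` is skipped; parse returns 7.
5. result = 7.
Result: 7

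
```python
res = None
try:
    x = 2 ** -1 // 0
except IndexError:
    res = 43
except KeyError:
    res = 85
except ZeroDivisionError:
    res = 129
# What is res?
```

Step-by-step execution trace:
1. `x = 2 ** -1 // 0` raises ZeroDivisionError.
2. `except IndexError` does not match ZeroDivisionError; skipped.
3. `except KeyError` does not match ZeroDivisionError; skipped.
4. `except ZeroDivisionError` matches → res = 129.
Result: 129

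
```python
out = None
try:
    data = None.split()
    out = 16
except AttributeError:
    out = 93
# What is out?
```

Step-by-step execution trace:
1. `data = None.split()` raises AttributeError.
2. `out = 16` is not reached.
3. `except AttributeError` matches → out = 93.
Result: 93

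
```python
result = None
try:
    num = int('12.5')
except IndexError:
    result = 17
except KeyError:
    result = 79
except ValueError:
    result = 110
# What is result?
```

Step-by-step execution trace:
1. `num = int('12.5')` raises ValueError.
2. `except IndexError` does not match ValueError; skipped.
3. `except KeyError` does not match ValueError; skipped.
4. `except ValueError` matches → result = 110.
Result: 110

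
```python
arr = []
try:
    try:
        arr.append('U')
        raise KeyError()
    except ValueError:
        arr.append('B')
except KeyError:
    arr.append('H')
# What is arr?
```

Step-by-step execution trace:
1. Inner try: `arr.append('U')` → arr = ['U'].
2. `raise KeyError()` raises KeyError.
3. Inner `except ValueError` does not match KeyError; exception propagates to outer try.
4. Outer `except KeyError` matches → `arr.append('H')` → arr = ['U', 'H'].
Result: ['U', 'H']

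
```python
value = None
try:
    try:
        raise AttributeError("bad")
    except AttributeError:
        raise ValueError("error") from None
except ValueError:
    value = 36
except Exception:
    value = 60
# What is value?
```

Step-by-step execution trace:
1. Inner try raises AttributeError; inner `except AttributeError` catches it.
2. `raise ValueError(...) from None` raises ValueError (from None suppresses __context__, but the active exception is still ValueError).
3. Outer `except ValueError` matches → value = 36.
4. `except Exception` is not reached.
Result: 36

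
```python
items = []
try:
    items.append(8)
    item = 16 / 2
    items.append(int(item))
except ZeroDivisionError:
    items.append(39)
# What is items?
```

Step-by-step execution trace:
1. try: `items.append(8)` → items = [8].
2. `item = 16 / 2` → item = 8.0. No exception raised.
3. `items.append(int(item))` → items = [8, 8].
4. `except ZeroDivisionError` is skipped (no exception was raised).
Result: [8, 8]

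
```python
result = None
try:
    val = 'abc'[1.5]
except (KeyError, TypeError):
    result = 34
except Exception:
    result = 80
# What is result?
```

Step-by-step execution trace:
1. `val = 'abc'[1.5]` raises TypeError.
2. `except (KeyError, TypeError)` matches (TypeError is in the tuple) → result = 34.
3. `except Exception` is not reached.
Result: 34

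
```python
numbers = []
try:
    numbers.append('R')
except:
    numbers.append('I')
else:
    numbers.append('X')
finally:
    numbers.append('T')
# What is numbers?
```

Step-by-step execution trace:
1. try: `numbers.append('R')` → numbers = ['R']. No exception raised.
2. `except` is skipped.
3. `else` runs: `numbers.append('X')` → numbers = ['R', 'X'].
4. `finally` always runs: `numbers.append('T')` → numbers = ['R', 'X', 'T'].
Result: ['R', 'X', 'T']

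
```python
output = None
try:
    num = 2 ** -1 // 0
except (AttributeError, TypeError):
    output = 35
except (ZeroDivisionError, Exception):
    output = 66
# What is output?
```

Step-by-step execution trace:
1. `num = 2 ** -1 // 0` raises ZeroDivisionError.
2. `except (AttributeError, TypeError)` does not match ZeroDivisionError; skipped.
3. `except (ZeroDivisionError, Exception)` matches (ZeroDivisionError is in the tuple) → output = 66.
Result: 66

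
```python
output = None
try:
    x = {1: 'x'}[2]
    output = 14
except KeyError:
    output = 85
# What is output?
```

Step-by-step execution trace:
1. `x = {1: 'x'}[2]` raises KeyError.
2. `output = 14` is not reached.
3. `except KeyError` matches → output = 85.
Result: 85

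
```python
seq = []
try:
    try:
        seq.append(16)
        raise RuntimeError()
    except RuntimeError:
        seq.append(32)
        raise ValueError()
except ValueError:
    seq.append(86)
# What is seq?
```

Step-by-step execution trace:
1. Inner try: `seq.append(16)` → seq = [16].
2. `raise RuntimeError()` raises RuntimeError.
3. Inner `except RuntimeError` matches → `seq.append(32)` → seq = [16, 32].
4. `raise ValueError()` raises ValueError; propagates to outer try.
5. Outer `except ValueError` matches → `seq.append(86)` → seq = [16, 32, 86].
Result: [16, 32, 86]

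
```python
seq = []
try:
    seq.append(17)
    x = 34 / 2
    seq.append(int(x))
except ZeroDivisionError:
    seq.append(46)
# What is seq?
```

Step-by-step execution trace:
1. try: `seq.append(17)` → seq = [17].
2. `x = 34 / 2` → x = 17.0. No exception raised.
3. `seq.append(int(x))` → seq = [17, 17].
4. `except ZeroDivisionError` is skipped (no exception was raised).
Result: [17, 17]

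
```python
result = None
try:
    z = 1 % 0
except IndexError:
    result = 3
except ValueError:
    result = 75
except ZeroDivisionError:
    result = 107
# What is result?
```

Step-by-step execution trace:
1. `z = 1 % 0` raises ZeroDivisionError.
2. `except IndexError` does not match ZeroDivisionError; skipped.
3. `except ValueError` does not match ZeroDivisionError; skipped.
4. `except ZeroDivisionError` matches → result = 107.
Result: 107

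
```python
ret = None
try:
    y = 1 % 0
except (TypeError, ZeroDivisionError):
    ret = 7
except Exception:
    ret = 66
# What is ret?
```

Step-by-step execution trace:
1. `y = 1 % 0` raises ZeroDivisionError.
2. `except (TypeError, ZeroDivisionError)` matches (ZeroDivisionError is in the tuple) → ret = 7.
3. `except Exception` is not reached.
Result: 7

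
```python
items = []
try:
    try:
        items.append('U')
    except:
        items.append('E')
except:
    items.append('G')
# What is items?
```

Step-by-step execution trace:
1. Inner try: `items.append('U')` → items = ['U']. No exception raised.
2. Inner `except` is skipped.
3. Inner try completes normally; outer `except` is skipped.
Result: ['U']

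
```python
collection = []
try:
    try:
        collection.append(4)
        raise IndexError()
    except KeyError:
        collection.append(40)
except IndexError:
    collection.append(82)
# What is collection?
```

Step-by-step execution trace:
1. Inner try: `collection.append(4)` → collection = [4].
2. `raise IndexError()` raises IndexError.
3. Inner `except KeyError` does not match IndexError; exception propagates to outer try.
4. Outer `except IndexError` matches → `collection.append(82)` → collection = [4, 82].
Result: [4, 82]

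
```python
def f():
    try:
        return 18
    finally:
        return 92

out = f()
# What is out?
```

Step-by-step execution trace:
1. `f()` enters try: `return 18` sets pending return value 18.
2. Before returning, `finally: return 92` runs and overrides the pending return.
3. f() returns 92 → out = 92.
Result: 92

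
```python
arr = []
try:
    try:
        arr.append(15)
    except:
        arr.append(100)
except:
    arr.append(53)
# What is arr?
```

Step-by-step execution trace:
1. Inner try: `arr.append(15)` → arr = [15]. No exception raised.
2. Inner `except` is skipped.
3. Inner try completes normally; outer `except` is skipped.
Result: [15]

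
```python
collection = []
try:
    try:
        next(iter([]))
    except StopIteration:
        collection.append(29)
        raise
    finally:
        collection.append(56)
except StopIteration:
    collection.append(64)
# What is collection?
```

Step-by-step execution trace:
1. Inner try: `next(iter([]))` raises StopIteration.
2. Inner `except StopIteration` matches → `collection.append(29)` → collection = [29].
3. bare `raise` re-raises StopIteration.
4. Inner `finally` runs during unwinding: `collection.append(56)` → collection = [29, 56].
5. Outer `except StopIteration` matches → `collection.append(64)` → collection = [29, 56, 64].
Result: [29, 56, 64]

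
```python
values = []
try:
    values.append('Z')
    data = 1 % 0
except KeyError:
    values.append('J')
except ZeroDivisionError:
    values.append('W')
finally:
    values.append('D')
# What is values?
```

Step-by-step execution trace:
1. try: `values.append('Z')` → values = ['Z'].
2. `data = 1 % 0` raises ZeroDivisionError.
3. `except KeyError` does not match ZeroDivisionError; skipped.
4. `except ZeroDivisionError` matches → `values.append('W')` → values = ['Z', 'W'].
5. finally always runs: `values.append('D')` → values = ['Z', 'W', 'D'].
Result: ['Z', 'W', 'D']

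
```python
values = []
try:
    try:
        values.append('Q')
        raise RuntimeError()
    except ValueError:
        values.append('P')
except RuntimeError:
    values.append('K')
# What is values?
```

Step-by-step execution trace:
1. Inner try: `values.append('Q')` → values = ['Q'].
2. `raise RuntimeError()` raises RuntimeError.
3. Inner `except ValueError` does not match RuntimeError; exception propagates to outer try.
4. Outer `except RuntimeError` matches → `values.append('K')` → values = ['Q', 'K'].
Result: ['Q', 'K']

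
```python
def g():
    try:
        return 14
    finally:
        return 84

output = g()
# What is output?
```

Step-by-step execution trace:
1. `g()` enters try: `return 14` sets pending return value 14.
2. Before returning, `finally: return 84` runs and overrides the pending return.
3. g() returns 84 → output = 84.
Result: 84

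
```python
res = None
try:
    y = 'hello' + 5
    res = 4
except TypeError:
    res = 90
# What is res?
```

Step-by-step execution trace:
1. `y = 'hello' + 5` raises TypeError.
2. `res = 4` is not reached.
3. `except TypeError` matches → res = 90.
Result: 90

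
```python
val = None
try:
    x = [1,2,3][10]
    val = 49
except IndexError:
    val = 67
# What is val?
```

Step-by-step execution trace:
1. `x = [1,2,3][10]` raises IndexError.
2. `val = 49` is not reached.
3. `except IndexError` matches → val = 67.
Result: 67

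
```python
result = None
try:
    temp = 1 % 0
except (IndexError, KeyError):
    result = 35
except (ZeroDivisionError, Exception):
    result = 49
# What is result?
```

Step-by-step execution trace:
1. `temp = 1 % 0` raises ZeroDivisionError.
2. `except (IndexError, KeyError)` does not match ZeroDivisionError; skipped.
3. `except (ZeroDivisionError, Exception)` matches (ZeroDivisionError is in the tuple) → result = 49.
Result: 49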